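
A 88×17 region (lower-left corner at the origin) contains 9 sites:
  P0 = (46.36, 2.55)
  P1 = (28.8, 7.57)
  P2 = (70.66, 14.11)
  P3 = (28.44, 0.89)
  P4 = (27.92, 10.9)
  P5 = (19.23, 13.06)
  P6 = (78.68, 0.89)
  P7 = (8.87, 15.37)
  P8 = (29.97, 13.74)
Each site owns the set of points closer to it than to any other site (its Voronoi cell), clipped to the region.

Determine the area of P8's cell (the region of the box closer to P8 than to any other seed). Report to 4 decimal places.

Area of P8's cell: 103.7835

1. box [0,88]×[0,17]: [(0, 0) (88, 0) (88, 17) (0, 17)]
2. ⊥bis P8·P0 via (38.165,8.145): [(0, 0) (32.6041, 0) (44.2106, 17) (0, 17)]  |A|=652.9253
3. ⊥bis P8·P1 via (29.385,10.655): [(0, 16.2272) (38.6758, 8.8932) (44.2106, 17) (0, 17)]  |A|=194.1475
4. ⊥bis P8·P2 via (50.315,13.925): [(0, 16.2272) (38.6758, 8.8932) (44.2106, 17) (0, 17)]  |A|=194.1475
5. ⊥bis P8·P3 via (29.205,7.315): [(0, 16.2272) (38.6758, 8.8932) (44.2106, 17) (0, 17)]  |A|=194.1475
6. ⊥bis P8·P4 via (28.945,12.32): [(31.9167, 10.1749) (38.6758, 8.8932) (44.2106, 17) (22.4615, 17)]  |A|=105.1641
7. ⊥bis P8·P5 via (24.6,13.4): [(24.4636, 15.5548) (31.9167, 10.1749) (38.6758, 8.8932) (44.2106, 17) (24.3721, 17)]  |A|=103.7835
8. ⊥bis P8·P6 via (54.325,7.315): [(24.4636, 15.5548) (31.9167, 10.1749) (38.6758, 8.8932) (44.2106, 17) (24.3721, 17)]  |A|=103.7835
9. ⊥bis P8·P7 via (19.42,14.555): [(24.4636, 15.5548) (31.9167, 10.1749) (38.6758, 8.8932) (44.2106, 17) (24.3721, 17)]  |A|=103.7835
10. canonical 5-gon: [(24.4636, 15.5548) (31.9167, 10.1749) (38.6758, 8.8932) (44.2106, 17) (24.3721, 17)]
11. shoelace: 103.7835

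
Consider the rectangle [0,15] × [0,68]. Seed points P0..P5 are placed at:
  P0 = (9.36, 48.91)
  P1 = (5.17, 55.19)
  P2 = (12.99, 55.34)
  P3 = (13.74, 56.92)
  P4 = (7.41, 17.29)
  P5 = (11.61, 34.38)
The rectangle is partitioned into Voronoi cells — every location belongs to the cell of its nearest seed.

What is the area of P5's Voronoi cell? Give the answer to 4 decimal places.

Area of P5's cell: 222.8069

1. box [0,15]×[0,68]: [(0, 0) (15, 0) (15, 68) (0, 68)]
2. ⊥bis P5·P0 via (10.485,41.645): [(0, 40.0214) (0, 0) (15, 0) (15, 42.3442)]  |A|=617.7415
3. ⊥bis P5·P1 via (8.39,44.785): [(0, 40.0214) (0, 0) (15, 0) (15, 42.3442)]  |A|=617.7415
4. ⊥bis P5·P2 via (12.3,44.86): [(0, 40.0214) (0, 0) (15, 0) (15, 42.3442)]  |A|=617.7415
5. ⊥bis P5·P3 via (12.675,45.65): [(0, 40.0214) (0, 0) (15, 0) (15, 42.3442)]  |A|=617.7415
6. ⊥bis P5·P4 via (9.51,25.835): [(0, 40.0214) (0, 28.1722) (15, 24.4858) (15, 42.3442)]  |A|=222.8069
7. canonical 4-gon: [(0, 40.0214) (0, 28.1722) (15, 24.4858) (15, 42.3442)]
8. shoelace: 222.8069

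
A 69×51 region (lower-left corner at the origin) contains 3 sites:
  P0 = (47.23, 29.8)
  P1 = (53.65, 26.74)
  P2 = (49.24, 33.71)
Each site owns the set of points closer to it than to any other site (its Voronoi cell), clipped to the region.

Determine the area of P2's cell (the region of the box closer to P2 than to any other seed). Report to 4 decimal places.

1. box [0,69]×[0,51]: [(0, 0) (69, 0) (69, 51) (0, 51)]
2. ⊥bis P2·P0 via (48.235,31.755): [(69, 21.0804) (69, 51) (10.7982, 51)]  |A|=870.6869
3. ⊥bis P2·P1 via (51.445,30.225): [(51.3402, 30.1587) (69, 41.3323) (69, 51) (10.7982, 51)]  |A|=691.8654
4. canonical 4-gon: [(51.3402, 30.1587) (69, 41.3323) (69, 51) (10.7982, 51)]
5. shoelace: 691.8654

Area of P2's cell: 691.8654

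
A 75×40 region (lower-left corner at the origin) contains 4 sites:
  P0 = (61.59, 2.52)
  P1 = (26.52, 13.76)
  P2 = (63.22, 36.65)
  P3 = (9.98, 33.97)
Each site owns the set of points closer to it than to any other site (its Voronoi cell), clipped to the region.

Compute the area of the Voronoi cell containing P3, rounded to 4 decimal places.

Area of P3's cell: 588.7983

1. box [0,75]×[0,40]: [(0, 0) (75, 0) (75, 40) (0, 40)]
2. ⊥bis P3·P0 via (35.785,18.245): [(0, 0) (24.6669, 0) (49.042, 40) (0, 40)]  |A|=1474.1783
3. ⊥bis P3·P1 via (18.25,23.865): [(0, 8.9291) (37.9651, 40) (0, 40)]  |A|=589.8059
4. ⊥bis P3·P2 via (36.6,35.31): [(0, 8.9291) (36.4273, 38.7414) (36.3639, 40) (0, 40)]  |A|=588.7983
5. canonical 4-gon: [(0, 8.9291) (36.4273, 38.7414) (36.3639, 40) (0, 40)]
6. shoelace: 588.7983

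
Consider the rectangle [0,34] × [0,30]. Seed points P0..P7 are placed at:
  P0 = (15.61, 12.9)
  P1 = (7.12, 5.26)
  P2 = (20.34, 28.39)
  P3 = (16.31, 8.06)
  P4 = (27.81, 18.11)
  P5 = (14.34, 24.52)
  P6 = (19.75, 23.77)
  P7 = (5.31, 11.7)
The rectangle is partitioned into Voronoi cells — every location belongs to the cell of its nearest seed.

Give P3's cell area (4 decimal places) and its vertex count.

Area of P3's cell: 178.2091 (4 vertices)

1. box [0,34]×[0,30]: [(0, 0) (34, 0) (34, 30) (0, 30)]
2. ⊥bis P3·P0 via (15.96,10.48): [(0, 8.1717) (0, 0) (34, 0) (34, 13.0891)]  |A|=361.434
3. ⊥bis P3·P1 via (11.715,6.66): [(10.7794, 9.7307) (13.7442, 0) (34, 0) (34, 13.0891)]  |A|=250.5204
4. ⊥bis P3·P2 via (18.325,18.225): [(10.7794, 9.7307) (13.7442, 0) (34, 0) (34, 13.0891)]  |A|=250.5204
5. ⊥bis P3·P4 via (22.06,13.085): [(23.3966, 11.5555) (10.7794, 9.7307) (13.7442, 0) (33.4952, 0)]  |A|=178.2091
6. ⊥bis P3·P5 via (15.325,16.29): [(23.3966, 11.5555) (10.7794, 9.7307) (13.7442, 0) (33.4952, 0)]  |A|=178.2091
7. ⊥bis P3·P6 via (18.03,15.915): [(23.3966, 11.5555) (10.7794, 9.7307) (13.7442, 0) (33.4952, 0)]  |A|=178.2091
8. ⊥bis P3·P7 via (10.81,9.88): [(23.3966, 11.5555) (10.7794, 9.7307) (13.7442, 0) (33.4952, 0)]  |A|=178.2091
9. canonical 4-gon: [(23.3966, 11.5555) (10.7794, 9.7307) (13.7442, 0) (33.4952, 0)]
10. shoelace: 178.2091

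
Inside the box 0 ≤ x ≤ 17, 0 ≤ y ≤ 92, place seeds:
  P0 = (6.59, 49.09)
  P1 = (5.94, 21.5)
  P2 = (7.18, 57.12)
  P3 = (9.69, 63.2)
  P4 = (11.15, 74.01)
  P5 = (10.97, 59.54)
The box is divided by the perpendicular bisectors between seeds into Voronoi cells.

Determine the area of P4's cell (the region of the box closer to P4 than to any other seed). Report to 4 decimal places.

1. box [0,17]×[0,92]: [(0, 0) (17, 0) (17, 92) (0, 92)]
2. ⊥bis P4·P0 via (8.87,61.55): [(0, 63.1731) (17, 60.0623) (17, 92) (0, 92)]  |A|=516.499
3. ⊥bis P4·P1 via (8.545,47.755): [(0, 63.1731) (17, 60.0623) (17, 92) (0, 92)]  |A|=516.499
4. ⊥bis P4·P2 via (9.165,65.565): [(0, 67.7192) (17, 63.7234) (17, 92) (0, 92)]  |A|=446.7378
5. ⊥bis P4·P3 via (10.42,68.605): [(0, 70.0123) (17, 67.7163) (17, 92) (0, 92)]  |A|=393.3066
6. ⊥bis P4·P5 via (11.06,66.775): [(0, 70.0123) (17, 67.7163) (17, 92) (0, 92)]  |A|=393.3066
7. canonical 4-gon: [(0, 70.0123) (17, 67.7163) (17, 92) (0, 92)]
8. shoelace: 393.3066

Area of P4's cell: 393.3066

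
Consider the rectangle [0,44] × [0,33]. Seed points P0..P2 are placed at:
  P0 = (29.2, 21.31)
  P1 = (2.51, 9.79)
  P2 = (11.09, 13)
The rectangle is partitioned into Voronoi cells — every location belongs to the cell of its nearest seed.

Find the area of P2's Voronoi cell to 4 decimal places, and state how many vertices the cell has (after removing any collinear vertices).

1. box [0,44]×[0,33]: [(0, 0) (44, 0) (44, 33) (0, 33)]
2. ⊥bis P2·P0 via (20.145,17.155): [(0, 0) (28.0168, 0) (12.8743, 33) (0, 33)]  |A|=674.7033
3. ⊥bis P2·P1 via (6.8,11.395): [(0, 29.5707) (11.0632, 0) (28.0168, 0) (12.8743, 33) (0, 33)]  |A|=511.1306
4. canonical 5-gon: [(0, 29.5707) (11.0632, 0) (28.0168, 0) (12.8743, 33) (0, 33)]
5. shoelace: 511.1306

Area of P2's cell: 511.1306 (5 vertices)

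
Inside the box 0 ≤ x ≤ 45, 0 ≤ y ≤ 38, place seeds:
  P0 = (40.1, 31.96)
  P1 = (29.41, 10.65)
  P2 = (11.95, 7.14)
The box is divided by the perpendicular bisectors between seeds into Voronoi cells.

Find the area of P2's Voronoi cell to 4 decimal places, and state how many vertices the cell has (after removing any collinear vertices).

1. box [0,45]×[0,38]: [(0, 0) (45, 0) (45, 38) (0, 38)]
2. ⊥bis P2·P0 via (26.025,19.55): [(0, 0) (43.2623, 0) (9.7575, 38) (0, 38)]  |A|=1007.3776
3. ⊥bis P2·P1 via (20.68,8.895): [(0, 0) (22.4682, 0) (16.3268, 30.5494) (9.7575, 38) (0, 38)]  |A|=689.7534
4. canonical 5-gon: [(0, 0) (22.4682, 0) (16.3268, 30.5494) (9.7575, 38) (0, 38)]
5. shoelace: 689.7534

Area of P2's cell: 689.7534 (5 vertices)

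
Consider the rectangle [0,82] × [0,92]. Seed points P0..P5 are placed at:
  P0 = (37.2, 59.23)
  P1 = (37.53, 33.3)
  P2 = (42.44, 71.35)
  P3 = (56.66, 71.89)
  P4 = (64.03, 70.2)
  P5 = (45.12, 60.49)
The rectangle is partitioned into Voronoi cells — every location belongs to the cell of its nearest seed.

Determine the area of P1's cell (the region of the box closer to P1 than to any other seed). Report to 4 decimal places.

1. box [0,82]×[0,92]: [(0, 0) (82, 0) (82, 92) (0, 92)]
2. ⊥bis P1·P0 via (37.365,46.265): [(0, 45.7895) (0, 0) (82, 0) (82, 46.8331)]  |A|=3797.5234
3. ⊥bis P1·P2 via (39.985,52.325): [(0, 45.7895) (0, 0) (82, 0) (82, 46.8331)]  |A|=3797.5234
4. ⊥bis P1·P3 via (47.095,52.595): [(59.301, 46.5442) (0, 45.7895) (0, 0) (82, 0) (82, 35.2917)]  |A|=3666.5356
5. ⊥bis P1·P4 via (50.78,51.75): [(58.051, 46.5283) (0, 45.7895) (0, 0) (82, 0) (82, 29.3291)]  |A|=3587.923
6. ⊥bis P1·P5 via (41.325,46.895): [(67.851, 39.4904) (43.3108, 46.3407) (0, 45.7895) (0, 0) (82, 0) (82, 29.3291)]  |A|=3535.1337
7. canonical 6-gon: [(67.851, 39.4904) (43.3108, 46.3407) (0, 45.7895) (0, 0) (82, 0) (82, 29.3291)]
8. shoelace: 3535.1337

Area of P1's cell: 3535.1337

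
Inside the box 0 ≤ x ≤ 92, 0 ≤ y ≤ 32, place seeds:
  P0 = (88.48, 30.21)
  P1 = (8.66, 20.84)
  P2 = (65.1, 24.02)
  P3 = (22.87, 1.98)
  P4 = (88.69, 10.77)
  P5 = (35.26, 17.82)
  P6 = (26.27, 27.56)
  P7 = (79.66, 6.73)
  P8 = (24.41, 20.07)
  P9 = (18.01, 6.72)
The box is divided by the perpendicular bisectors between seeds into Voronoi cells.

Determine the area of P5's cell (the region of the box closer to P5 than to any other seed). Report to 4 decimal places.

1. box [0,92]×[0,32]: [(0, 0) (92, 0) (92, 32) (0, 32)]
2. ⊥bis P5·P0 via (61.87,24.015): [(0, 0) (67.4609, 0) (60.011, 32) (0, 32)]  |A|=2039.5504
3. ⊥bis P5·P1 via (21.96,19.33): [(19.7654, 0) (67.4609, 0) (60.011, 32) (23.3985, 32)]  |A|=1348.9286
4. ⊥bis P5·P2 via (50.18,20.92): [(19.7654, 0) (54.5266, 0) (47.8779, 32) (23.3985, 32)]  |A|=947.8502
5. ⊥bis P5·P3 via (29.065,9.9): [(21.5562, 15.7734) (41.7217, 0) (54.5266, 0) (47.8779, 32) (23.3985, 32)]  |A|=774.6882
6. ⊥bis P5·P4 via (61.975,14.295): [(21.5562, 15.7734) (41.7217, 0) (54.5266, 0) (47.8779, 32) (23.3985, 32)]  |A|=774.6882
7. ⊥bis P5·P6 via (30.765,22.69): [(22.4846, 15.0472) (41.7217, 0) (54.5266, 0) (47.8779, 32) (40.8517, 32)]  |A|=618.5464
8. ⊥bis P5·P7 via (57.46,12.275): [(22.4846, 15.0472) (41.7217, 0) (54.394, 0) (54.4664, 0.2899) (47.8779, 32) (40.8517, 32)]  |A|=618.5272
9. ⊥bis P5·P8 via (29.835,18.945): [(30.5753, 22.5149) (28.1136, 10.6442) (41.7217, 0) (54.394, 0) (54.4664, 0.2899) (47.8779, 32) (40.8517, 32)]  |A|=579.6973
10. ⊥bis P5·P9 via (26.635,12.27): [(30.5753, 22.5149) (28.1136, 10.6442) (41.7217, 0) (54.394, 0) (54.4664, 0.2899) (47.8779, 32) (40.8517, 32)]  |A|=579.6973
11. canonical 7-gon: [(30.5753, 22.5149) (28.1136, 10.6442) (41.7217, 0) (54.394, 0) (54.4664, 0.2899) (47.8779, 32) (40.8517, 32)]
12. shoelace: 579.6973

Area of P5's cell: 579.6973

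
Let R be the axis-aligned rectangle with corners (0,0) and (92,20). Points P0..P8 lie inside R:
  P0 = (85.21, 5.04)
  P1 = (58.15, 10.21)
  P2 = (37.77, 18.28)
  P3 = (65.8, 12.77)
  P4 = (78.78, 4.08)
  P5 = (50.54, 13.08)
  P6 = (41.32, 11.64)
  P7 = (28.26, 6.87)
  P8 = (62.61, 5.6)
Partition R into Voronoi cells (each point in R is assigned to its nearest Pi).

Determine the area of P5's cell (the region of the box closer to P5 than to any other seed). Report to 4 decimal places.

1. box [0,92]×[0,20]: [(0, 0) (92, 0) (92, 20) (0, 20)]
2. ⊥bis P5·P0 via (67.875,9.06): [(0, 0) (65.774, 0) (70.412, 20) (0, 20)]  |A|=1361.8597
3. ⊥bis P5·P1 via (54.345,11.645): [(0, 0) (49.9533, 0) (57.496, 20) (0, 20)]  |A|=1074.4922
4. ⊥bis P5·P2 via (44.155,15.68): [(37.77, 0) (49.9533, 0) (57.496, 20) (45.9141, 20)]  |A|=237.6507
5. ⊥bis P5·P3 via (58.17,12.925): [(37.77, 0) (49.9533, 0) (57.496, 20) (45.9141, 20)]  |A|=237.6507
6. ⊥bis P5·P4 via (64.66,8.58): [(37.77, 0) (49.9533, 0) (57.496, 20) (45.9141, 20)]  |A|=237.6507
7. ⊥bis P5·P6 via (45.93,12.36): [(45.0632, 17.9102) (47.8604, 0) (49.9533, 0) (57.496, 20) (45.9141, 20)]  |A|=147.2902
8. ⊥bis P5·P7 via (39.4,9.975): [(45.0632, 17.9102) (47.8604, 0) (49.9533, 0) (57.496, 20) (45.9141, 20)]  |A|=147.2902
9. ⊥bis P5·P8 via (56.575,9.34): [(45.0632, 17.9102) (47.8604, 0) (49.9533, 0) (57.496, 20) (45.9141, 20)]  |A|=147.2902
10. canonical 5-gon: [(45.0632, 17.9102) (47.8604, 0) (49.9533, 0) (57.496, 20) (45.9141, 20)]
11. shoelace: 147.2902

Area of P5's cell: 147.2902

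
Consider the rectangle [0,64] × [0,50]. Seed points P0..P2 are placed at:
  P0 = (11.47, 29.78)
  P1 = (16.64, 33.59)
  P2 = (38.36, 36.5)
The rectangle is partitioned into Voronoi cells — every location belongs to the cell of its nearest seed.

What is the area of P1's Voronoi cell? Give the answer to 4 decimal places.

1. box [0,64]×[0,50]: [(0, 0) (64, 0) (64, 50) (0, 50)]
2. ⊥bis P1·P0 via (14.055,31.685): [(37.4051, 0) (64, 0) (64, 50) (0.5579, 50)]  |A|=2250.9265
3. ⊥bis P1·P2 via (27.5,35.045): [(31.0376, 8.6403) (25.4964, 50) (0.5579, 50)]  |A|=515.7241
4. canonical 3-gon: [(31.0376, 8.6403) (25.4964, 50) (0.5579, 50)]
5. shoelace: 515.7241

Area of P1's cell: 515.7241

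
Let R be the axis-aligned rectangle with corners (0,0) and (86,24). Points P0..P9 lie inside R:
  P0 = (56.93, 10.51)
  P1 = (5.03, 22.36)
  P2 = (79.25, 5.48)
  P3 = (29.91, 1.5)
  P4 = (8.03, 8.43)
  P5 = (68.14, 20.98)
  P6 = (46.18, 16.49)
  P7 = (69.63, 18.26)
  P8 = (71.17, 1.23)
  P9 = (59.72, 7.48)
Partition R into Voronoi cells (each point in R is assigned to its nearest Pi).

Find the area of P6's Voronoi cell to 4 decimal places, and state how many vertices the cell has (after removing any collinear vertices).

Area of P6's cell: 369.3479 (5 vertices)

1. box [0,86]×[0,24]: [(0, 0) (86, 0) (86, 24) (0, 24)]
2. ⊥bis P6·P0 via (51.555,13.5): [(0, 0) (44.0452, 0) (57.3959, 24) (0, 24)]  |A|=1217.294
3. ⊥bis P6·P1 via (25.605,19.425): [(22.834, 0) (44.0452, 0) (57.3959, 24) (26.2576, 24)]  |A|=628.194
4. ⊥bis P6·P2 via (62.715,10.985): [(22.834, 0) (44.0452, 0) (57.3959, 24) (26.2576, 24)]  |A|=628.194
5. ⊥bis P6·P3 via (38.045,8.995): [(25.9845, 22.0854) (44.9063, 1.5478) (57.3959, 24) (26.2576, 24)]  |A|=370.4799
6. ⊥bis P6·P4 via (27.105,12.46): [(25.9845, 22.0854) (44.9063, 1.5478) (57.3959, 24) (26.2576, 24)]  |A|=370.4799
7. ⊥bis P6·P5 via (57.16,18.735): [(25.9845, 22.0854) (44.9063, 1.5478) (56.4362, 22.2748) (56.0835, 24) (26.2576, 24)]  |A|=369.3479
8. ⊥bis P6·P7 via (57.905,17.375): [(25.9845, 22.0854) (44.9063, 1.5478) (56.4362, 22.2748) (56.0835, 24) (26.2576, 24)]  |A|=369.3479
9. ⊥bis P6·P8 via (58.675,8.86): [(25.9845, 22.0854) (44.9063, 1.5478) (56.4362, 22.2748) (56.0835, 24) (26.2576, 24)]  |A|=369.3479
10. ⊥bis P6·P9 via (52.95,11.985): [(25.9845, 22.0854) (44.9063, 1.5478) (56.4362, 22.2748) (56.0835, 24) (26.2576, 24)]  |A|=369.3479
11. canonical 5-gon: [(25.9845, 22.0854) (44.9063, 1.5478) (56.4362, 22.2748) (56.0835, 24) (26.2576, 24)]
12. shoelace: 369.3479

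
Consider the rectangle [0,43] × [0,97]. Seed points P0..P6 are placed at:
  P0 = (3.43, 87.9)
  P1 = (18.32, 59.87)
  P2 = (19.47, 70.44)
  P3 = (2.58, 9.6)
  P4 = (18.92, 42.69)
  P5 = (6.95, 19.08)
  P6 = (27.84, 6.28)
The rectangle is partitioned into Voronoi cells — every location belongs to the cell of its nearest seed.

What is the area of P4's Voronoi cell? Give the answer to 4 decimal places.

Area of P4's cell: 944.1561

1. box [0,43]×[0,97]: [(0, 0) (43, 0) (43, 97) (0, 97)]
2. ⊥bis P4·P0 via (11.175,65.295): [(0, 61.4662) (0, 0) (43, 0) (43, 76.199)]  |A|=2959.8012
3. ⊥bis P4·P1 via (18.62,51.28): [(0, 50.6297) (0, 0) (43, 0) (43, 52.1315)]  |A|=2209.365
4. ⊥bis P4·P2 via (19.195,56.565): [(0, 50.6297) (0, 0) (43, 0) (43, 52.1315)]  |A|=2209.365
5. ⊥bis P4·P3 via (10.75,26.145): [(0, 50.6297) (0, 31.4534) (43, 10.2198) (43, 52.1315)]  |A|=1313.3913
6. ⊥bis P4·P5 via (12.935,30.885): [(0, 50.6297) (0, 37.4429) (43, 15.6424) (43, 52.1315)]  |A|=1068.0314
7. ⊥bis P4·P6 via (23.38,24.485): [(0, 50.6297) (0, 37.4429) (24.8488, 24.8448) (43, 29.2917) (43, 52.1315)]  |A|=944.1561
8. canonical 5-gon: [(0, 50.6297) (0, 37.4429) (24.8488, 24.8448) (43, 29.2917) (43, 52.1315)]
9. shoelace: 944.1561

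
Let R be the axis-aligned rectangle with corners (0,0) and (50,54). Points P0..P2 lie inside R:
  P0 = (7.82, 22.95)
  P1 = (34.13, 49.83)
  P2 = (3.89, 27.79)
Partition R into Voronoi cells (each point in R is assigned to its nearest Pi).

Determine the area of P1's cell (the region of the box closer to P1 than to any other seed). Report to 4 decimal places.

Area of P1's cell: 1039.9081

1. box [0,50]×[0,54]: [(0, 0) (50, 0) (50, 54) (0, 54)]
2. ⊥bis P1·P0 via (20.975,36.39): [(50, 7.9805) (50, 54) (2.9835, 54)]  |A|=1081.8386
3. ⊥bis P1·P2 via (19.01,38.81): [(20.273, 37.0771) (50, 7.9805) (50, 54) (7.939, 54)]  |A|=1039.9081
4. canonical 4-gon: [(20.273, 37.0771) (50, 7.9805) (50, 54) (7.939, 54)]
5. shoelace: 1039.9081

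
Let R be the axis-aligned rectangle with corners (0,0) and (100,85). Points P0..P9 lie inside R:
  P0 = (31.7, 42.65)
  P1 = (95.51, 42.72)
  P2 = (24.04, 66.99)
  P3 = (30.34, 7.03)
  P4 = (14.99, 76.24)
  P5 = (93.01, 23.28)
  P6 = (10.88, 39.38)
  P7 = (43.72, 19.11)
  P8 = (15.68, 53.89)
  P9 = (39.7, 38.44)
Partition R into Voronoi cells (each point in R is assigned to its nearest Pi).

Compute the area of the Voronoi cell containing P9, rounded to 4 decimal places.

Area of P9's cell: 982.4024

1. box [0,100]×[0,85]: [(0, 0) (100, 0) (100, 85) (0, 85)]
2. ⊥bis P9·P0 via (35.7,40.545): [(14.3632, 0) (100, 0) (100, 85) (59.0944, 85)]  |A|=5378.0504
3. ⊥bis P9·P1 via (67.605,40.58): [(14.3632, 0) (70.717, 0) (64.1985, 85) (59.0944, 85)]  |A|=2611.9598
4. ⊥bis P9·P2 via (31.87,52.715): [(46.2575, 60.6067) (14.3632, 0) (70.717, 0) (65.2694, 71.035)]  |A|=2411.372
5. ⊥bis P9·P3 via (35.02,22.735): [(46.2575, 60.6067) (27.5059, 24.9742) (69.7676, 12.3804) (65.2694, 71.035)]  |A|=1452.0463
6. ⊥bis P9·P4 via (27.345,57.34): [(46.2575, 60.6067) (27.5059, 24.9742) (69.7676, 12.3804) (65.2694, 71.035)]  |A|=1452.0463
7. ⊥bis P9·P5 via (66.355,30.86): [(46.2575, 60.6067) (27.5059, 24.9742) (61.777, 14.7616) (67.9266, 36.3865) (65.2694, 71.035)]  |A|=1358.327
8. ⊥bis P9·P6 via (25.29,38.91): [(46.2575, 60.6067) (27.5059, 24.9742) (61.777, 14.7616) (67.9266, 36.3865) (65.2694, 71.035)]  |A|=1358.327
9. ⊥bis P9·P7 via (41.71,28.775): [(46.2575, 60.6067) (28.0063, 25.9251) (67.2739, 34.0915) (67.9266, 36.3865) (65.2694, 71.035)]  |A|=982.4024
10. ⊥bis P9·P8 via (27.69,46.165): [(46.2575, 60.6067) (28.0063, 25.9251) (67.2739, 34.0915) (67.9266, 36.3865) (65.2694, 71.035)]  |A|=982.4024
11. canonical 5-gon: [(46.2575, 60.6067) (28.0063, 25.9251) (67.2739, 34.0915) (67.9266, 36.3865) (65.2694, 71.035)]
12. shoelace: 982.4024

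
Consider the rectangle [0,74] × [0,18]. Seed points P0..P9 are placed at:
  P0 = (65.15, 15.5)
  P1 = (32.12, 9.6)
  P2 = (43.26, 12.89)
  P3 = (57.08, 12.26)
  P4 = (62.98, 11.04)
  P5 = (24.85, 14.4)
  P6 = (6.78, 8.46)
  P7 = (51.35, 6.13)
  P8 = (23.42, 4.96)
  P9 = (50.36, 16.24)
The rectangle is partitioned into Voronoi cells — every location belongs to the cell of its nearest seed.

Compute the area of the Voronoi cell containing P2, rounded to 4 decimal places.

Area of P2's cell: 122.2331

1. box [0,74]×[0,18]: [(0, 0) (74, 0) (74, 18) (0, 18)]
2. ⊥bis P2·P0 via (54.205,14.195): [(0, 0) (55.8975, 0) (53.7513, 18) (0, 18)]  |A|=986.8394
3. ⊥bis P2·P1 via (37.69,11.245): [(41.011, 0) (55.8975, 0) (53.7513, 18) (35.695, 18)]  |A|=296.4851
4. ⊥bis P2·P3 via (50.17,12.575): [(41.011, 0) (49.5968, 0) (50.4173, 18) (35.695, 18)]  |A|=209.7722
5. ⊥bis P2·P4 via (53.12,11.965): [(41.011, 0) (49.5968, 0) (50.4173, 18) (35.695, 18)]  |A|=209.7722
6. ⊥bis P2·P5 via (34.055,13.645): [(41.011, 0) (49.5968, 0) (50.4173, 18) (35.695, 18)]  |A|=209.7722
7. ⊥bis P2·P6 via (25.02,10.675): [(41.011, 0) (49.5968, 0) (50.4173, 18) (35.695, 18)]  |A|=209.7722
8. ⊥bis P2·P7 via (47.305,9.51): [(40.5795, 1.4612) (50.1875, 12.9597) (50.4173, 18) (35.695, 18)]  |A|=144.6371
9. ⊥bis P2·P8 via (33.34,8.925): [(40.5795, 1.4612) (50.1875, 12.9597) (50.4173, 18) (35.695, 18)]  |A|=144.6371
10. ⊥bis P2·P9 via (46.81,14.565): [(40.5795, 1.4612) (48.513, 10.9557) (45.1893, 18) (35.695, 18)]  |A|=122.2331
11. canonical 4-gon: [(40.5795, 1.4612) (48.513, 10.9557) (45.1893, 18) (35.695, 18)]
12. shoelace: 122.2331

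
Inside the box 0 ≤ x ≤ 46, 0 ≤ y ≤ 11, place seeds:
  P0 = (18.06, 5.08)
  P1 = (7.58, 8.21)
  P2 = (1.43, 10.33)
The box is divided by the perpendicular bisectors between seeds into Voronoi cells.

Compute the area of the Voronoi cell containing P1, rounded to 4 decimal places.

Area of P1's cell: 101.9987

1. box [0,46]×[0,11]: [(0, 0) (46, 0) (46, 11) (0, 11)]
2. ⊥bis P1·P0 via (12.82,6.645): [(0, 0) (10.8354, 0) (14.1207, 11) (0, 11)]  |A|=137.2583
3. ⊥bis P1·P2 via (4.505,9.27): [(1.3095, 0) (10.8354, 0) (14.1207, 11) (5.1014, 11)]  |A|=101.9987
4. canonical 4-gon: [(1.3095, 0) (10.8354, 0) (14.1207, 11) (5.1014, 11)]
5. shoelace: 101.9987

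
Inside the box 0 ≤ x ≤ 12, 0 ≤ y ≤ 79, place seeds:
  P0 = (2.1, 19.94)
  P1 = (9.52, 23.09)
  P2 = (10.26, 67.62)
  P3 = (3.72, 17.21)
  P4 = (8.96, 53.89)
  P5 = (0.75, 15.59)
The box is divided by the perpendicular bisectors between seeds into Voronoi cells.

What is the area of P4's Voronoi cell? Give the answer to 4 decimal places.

1. box [0,12]×[0,79]: [(0, 0) (12, 0) (12, 79) (0, 79)]
2. ⊥bis P4·P0 via (5.53,36.915): [(0, 38.0324) (12, 35.6077) (12, 79) (0, 79)]  |A|=506.1596
3. ⊥bis P4·P1 via (9.24,38.49): [(0, 38.322) (12, 38.5402) (12, 79) (0, 79)]  |A|=486.8269
4. ⊥bis P4·P2 via (9.61,60.755): [(0, 61.6649) (0, 38.322) (12, 38.5402) (12, 60.5287)]  |A|=271.9886
5. ⊥bis P4·P3 via (6.34,35.55): [(0, 61.6649) (0, 38.322) (12, 38.5402) (12, 60.5287)]  |A|=271.9886
6. ⊥bis P4·P5 via (4.855,34.74): [(0, 61.6649) (0, 38.322) (12, 38.5402) (12, 60.5287)]  |A|=271.9886
7. canonical 4-gon: [(0, 61.6649) (0, 38.322) (12, 38.5402) (12, 60.5287)]
8. shoelace: 271.9886

Area of P4's cell: 271.9886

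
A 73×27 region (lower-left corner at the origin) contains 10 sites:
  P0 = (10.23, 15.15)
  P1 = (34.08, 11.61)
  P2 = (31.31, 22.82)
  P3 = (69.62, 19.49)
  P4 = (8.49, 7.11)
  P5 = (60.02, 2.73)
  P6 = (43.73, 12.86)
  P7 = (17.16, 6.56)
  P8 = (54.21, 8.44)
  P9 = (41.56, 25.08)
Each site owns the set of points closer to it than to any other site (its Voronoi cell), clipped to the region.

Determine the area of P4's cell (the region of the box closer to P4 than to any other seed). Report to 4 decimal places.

1. box [0,73]×[0,27]: [(0, 0) (73, 0) (73, 27) (0, 27)]
2. ⊥bis P4·P0 via (9.36,11.13): [(0, 13.1557) (0, 0) (60.7883, 0)]  |A|=399.8553
3. ⊥bis P4·P1 via (21.285,9.36): [(21.4332, 8.5171) (0, 13.1557) (0, 0) (22.931, 0)]  |A|=238.6373
4. ⊥bis P4·P2 via (19.9,14.965): [(21.4332, 8.5171) (0, 13.1557) (0, 0) (22.931, 0)]  |A|=238.6373
5. ⊥bis P4·P3 via (39.055,13.3): [(21.4332, 8.5171) (0, 13.1557) (0, 0) (22.931, 0)]  |A|=238.6373
6. ⊥bis P4·P5 via (34.255,4.92): [(21.4332, 8.5171) (0, 13.1557) (0, 0) (22.931, 0)]  |A|=238.6373
7. ⊥bis P4·P6 via (26.11,9.985): [(21.4332, 8.5171) (0, 13.1557) (0, 0) (22.931, 0)]  |A|=238.6373
8. ⊥bis P4·P7 via (12.825,6.835): [(13.0468, 10.3321) (0, 13.1557) (0, 0) (12.3914, 0)]  |A|=149.8346
9. ⊥bis P4·P8 via (31.35,7.775): [(13.0468, 10.3321) (0, 13.1557) (0, 0) (12.3914, 0)]  |A|=149.8346
10. ⊥bis P4·P9 via (25.025,16.095): [(13.0468, 10.3321) (0, 13.1557) (0, 0) (12.3914, 0)]  |A|=149.8346
11. canonical 4-gon: [(13.0468, 10.3321) (0, 13.1557) (0, 0) (12.3914, 0)]
12. shoelace: 149.8346

Area of P4's cell: 149.8346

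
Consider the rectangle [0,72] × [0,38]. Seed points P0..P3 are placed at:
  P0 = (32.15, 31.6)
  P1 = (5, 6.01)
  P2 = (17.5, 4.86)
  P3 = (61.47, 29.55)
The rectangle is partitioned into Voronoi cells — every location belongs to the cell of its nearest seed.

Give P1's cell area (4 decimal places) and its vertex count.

Area of P1's cell: 383.3745 (5 vertices)

1. box [0,72]×[0,38]: [(0, 0) (72, 0) (72, 38) (0, 38)]
2. ⊥bis P1·P0 via (18.575,18.805): [(0, 0) (36.2995, 0) (0.4829, 38) (0, 38)]  |A|=698.8658
3. ⊥bis P1·P2 via (11.25,5.435): [(0, 0) (10.75, 0) (13.0221, 24.6965) (0.4829, 38) (0, 38)]  |A|=383.3745
4. ⊥bis P1·P3 via (33.235,17.78): [(0, 0) (10.75, 0) (13.0221, 24.6965) (0.4829, 38) (0, 38)]  |A|=383.3745
5. canonical 5-gon: [(0, 0) (10.75, 0) (13.0221, 24.6965) (0.4829, 38) (0, 38)]
6. shoelace: 383.3745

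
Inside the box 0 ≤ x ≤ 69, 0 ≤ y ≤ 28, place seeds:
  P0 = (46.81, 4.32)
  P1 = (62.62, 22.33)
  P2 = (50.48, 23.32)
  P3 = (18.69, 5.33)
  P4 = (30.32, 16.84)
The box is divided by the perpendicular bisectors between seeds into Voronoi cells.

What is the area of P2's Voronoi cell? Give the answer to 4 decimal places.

Area of P2's cell: 231.4642

1. box [0,69]×[0,28]: [(0, 0) (69, 0) (69, 28) (0, 28)]
2. ⊥bis P2·P0 via (48.645,13.82): [(0, 23.2162) (69, 9.8883) (69, 28) (0, 28)]  |A|=789.8969
3. ⊥bis P2·P1 via (56.55,22.825): [(0, 23.2162) (55.7045, 12.4564) (56.972, 28) (0, 28)]  |A|=576.0152
4. ⊥bis P2·P3 via (34.585,14.325): [(33.1804, 16.8071) (55.7045, 12.4564) (56.972, 28) (26.8463, 28)]  |A|=346.4068
5. ⊥bis P2·P4 via (40.4,20.08): [(41.9996, 15.1036) (55.7045, 12.4564) (56.972, 28) (37.8543, 28)]  |A|=231.4642
6. canonical 4-gon: [(41.9996, 15.1036) (55.7045, 12.4564) (56.972, 28) (37.8543, 28)]
7. shoelace: 231.4642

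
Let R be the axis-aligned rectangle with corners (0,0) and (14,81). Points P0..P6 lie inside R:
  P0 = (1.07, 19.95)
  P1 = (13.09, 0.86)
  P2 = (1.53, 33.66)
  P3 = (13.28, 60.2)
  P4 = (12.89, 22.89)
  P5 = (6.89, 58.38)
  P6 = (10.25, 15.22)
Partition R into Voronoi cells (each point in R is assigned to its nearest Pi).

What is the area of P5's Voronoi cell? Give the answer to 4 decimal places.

1. box [0,14]×[0,81]: [(0, 0) (14, 0) (14, 81) (0, 81)]
2. ⊥bis P5·P0 via (3.98,39.165): [(0, 39.7677) (14, 37.6475) (14, 81) (0, 81)]  |A|=592.0931
3. ⊥bis P5·P1 via (9.99,29.62): [(0, 39.7677) (14, 37.6475) (14, 81) (0, 81)]  |A|=592.0931
4. ⊥bis P5·P2 via (4.21,46.02): [(0, 46.9328) (14, 43.8972) (14, 81) (0, 81)]  |A|=498.1893
5. ⊥bis P5·P3 via (10.085,59.29): [(0, 46.9328) (14, 43.8972) (14, 45.5445) (3.9016, 81) (0, 81)]  |A|=319.1665
6. ⊥bis P5·P4 via (9.89,40.635): [(0, 46.9328) (14, 43.8972) (14, 45.5445) (3.9016, 81) (0, 81)]  |A|=319.1665
7. ⊥bis P5·P6 via (8.57,36.8): [(0, 46.9328) (14, 43.8972) (14, 45.5445) (3.9016, 81) (0, 81)]  |A|=319.1665
8. canonical 5-gon: [(0, 46.9328) (14, 43.8972) (14, 45.5445) (3.9016, 81) (0, 81)]
9. shoelace: 319.1665

Area of P5's cell: 319.1665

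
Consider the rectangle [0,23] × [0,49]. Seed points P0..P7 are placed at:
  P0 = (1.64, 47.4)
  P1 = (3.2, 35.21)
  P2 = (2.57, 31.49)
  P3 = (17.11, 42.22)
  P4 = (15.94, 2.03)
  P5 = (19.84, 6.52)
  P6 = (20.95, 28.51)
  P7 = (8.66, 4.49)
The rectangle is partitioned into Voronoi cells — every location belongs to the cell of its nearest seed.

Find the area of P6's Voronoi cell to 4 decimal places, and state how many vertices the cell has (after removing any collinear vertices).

Area of P6's cell: 203.1228 (6 vertices)

1. box [0,23]×[0,49]: [(0, 0) (23, 0) (23, 49) (0, 49)]
2. ⊥bis P6·P0 via (11.295,37.955): [(0, 26.4089) (0, 0) (23, 0) (23, 49) (22.0998, 49)]  |A|=877.3706
3. ⊥bis P6·P1 via (12.075,31.86): [(16.3112, 43.0827) (0.049, 0) (23, 0) (23, 49) (22.0998, 49)]  |A|=660.9359
4. ⊥bis P6·P2 via (11.76,30): [(16.3112, 43.0827) (12.0515, 31.7976) (6.896, 0) (23, 0) (23, 49) (22.0998, 49)]  |A|=552.076
5. ⊥bis P6·P3 via (19.03,35.365): [(12.7322, 33.6011) (12.0515, 31.7976) (6.896, 0) (23, 0) (23, 36.4769)]  |A|=463.9988
6. ⊥bis P6·P4 via (18.445,15.27): [(12.7322, 33.6011) (12.0515, 31.7976) (9.6418, 16.9356) (23, 14.4082) (23, 36.4769)]  |A|=231.4002
7. ⊥bis P6·P5 via (20.395,17.515): [(12.7322, 33.6011) (12.0515, 31.7976) (9.8223, 18.0487) (23, 17.3835) (23, 36.4769)]  |A|=204.1336
8. ⊥bis P6·P7 via (14.805,16.5): [(12.7322, 33.6011) (12.0515, 31.7976) (9.9721, 18.9728) (11.9923, 17.9391) (23, 17.3835) (23, 36.4769)]  |A|=203.1228
9. canonical 6-gon: [(12.7322, 33.6011) (12.0515, 31.7976) (9.9721, 18.9728) (11.9923, 17.9391) (23, 17.3835) (23, 36.4769)]
10. shoelace: 203.1228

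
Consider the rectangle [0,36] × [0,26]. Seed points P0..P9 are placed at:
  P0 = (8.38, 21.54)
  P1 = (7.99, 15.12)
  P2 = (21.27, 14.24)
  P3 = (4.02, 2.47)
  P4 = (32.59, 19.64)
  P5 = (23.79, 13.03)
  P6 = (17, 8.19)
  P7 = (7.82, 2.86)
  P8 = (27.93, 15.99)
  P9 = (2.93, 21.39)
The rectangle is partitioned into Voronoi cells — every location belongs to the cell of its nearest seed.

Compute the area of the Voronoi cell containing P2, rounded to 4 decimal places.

Area of P2's cell: 95.2505

1. box [0,36]×[0,26]: [(0, 0) (36, 0) (36, 26) (0, 26)]
2. ⊥bis P2·P0 via (14.825,17.89): [(4.6933, 0) (36, 0) (36, 26) (19.4179, 26)]  |A|=622.5533
3. ⊥bis P2·P1 via (14.63,14.68): [(14.8451, 17.9254) (13.6572, 0) (36, 0) (36, 26) (19.4179, 26)]  |A|=542.2126
4. ⊥bis P2·P3 via (12.645,8.355): [(14.8451, 17.9254) (14.0723, 6.2632) (18.3458, 0) (36, 0) (36, 26) (19.4179, 26)]  |A|=527.5299
5. ⊥bis P2·P4 via (26.93,16.94): [(14.8451, 17.9254) (14.0723, 6.2632) (18.3458, 0) (35.0109, 0) (22.6081, 26) (19.4179, 26)]  |A|=340.577
6. ⊥bis P2·P5 via (22.53,13.635): [(14.8451, 17.9254) (14.0723, 6.2632) (16.959, 2.0325) (25.5281, 19.8789) (22.6081, 26) (19.4179, 26)]  |A|=153.8516
7. ⊥bis P2·P6 via (19.135,11.215): [(14.8451, 17.9254) (14.6119, 14.4073) (20.8028, 10.0379) (25.5281, 19.8789) (22.6081, 26) (19.4179, 26)]  |A|=107.7773
8. ⊥bis P2·P7 via (14.545,8.55): [(14.8451, 17.9254) (14.6119, 14.4073) (20.8028, 10.0379) (25.5281, 19.8789) (22.6081, 26) (19.4179, 26)]  |A|=107.7773
9. ⊥bis P2·P8 via (24.6,15.115): [(14.8451, 17.9254) (14.6119, 14.4073) (20.8028, 10.0379) (24.1192, 16.9448) (21.7398, 26) (19.4179, 26)]  |A|=95.2505
10. ⊥bis P2·P9 via (12.1,17.815): [(14.8451, 17.9254) (14.6119, 14.4073) (20.8028, 10.0379) (24.1192, 16.9448) (21.7398, 26) (19.4179, 26)]  |A|=95.2505
11. canonical 6-gon: [(14.8451, 17.9254) (14.6119, 14.4073) (20.8028, 10.0379) (24.1192, 16.9448) (21.7398, 26) (19.4179, 26)]
12. shoelace: 95.2505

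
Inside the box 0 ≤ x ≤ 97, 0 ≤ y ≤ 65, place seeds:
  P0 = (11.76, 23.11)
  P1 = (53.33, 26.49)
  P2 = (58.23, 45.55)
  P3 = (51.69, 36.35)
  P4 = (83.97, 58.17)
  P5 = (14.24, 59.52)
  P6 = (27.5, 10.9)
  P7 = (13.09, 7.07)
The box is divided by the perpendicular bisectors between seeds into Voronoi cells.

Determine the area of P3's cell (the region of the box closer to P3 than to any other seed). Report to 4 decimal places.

Area of P3's cell: 491.0384

1. box [0,97]×[0,65]: [(0, 0) (97, 0) (97, 65) (0, 65)]
2. ⊥bis P3·P0 via (31.725,29.73): [(41.5829, 0) (97, 0) (97, 65) (20.0302, 65)]  |A|=4302.576
3. ⊥bis P3·P1 via (52.51,31.42): [(32.2803, 28.0552) (97, 38.82) (97, 65) (20.0302, 65)]  |A|=2268.9985
4. ⊥bis P3·P2 via (54.96,40.95): [(32.2803, 28.0552) (65.3596, 33.5573) (21.1282, 65) (20.0302, 65)]  |A|=662.0158
5. ⊥bis P3·P4 via (67.83,47.26): [(32.2803, 28.0552) (65.3596, 33.5573) (21.1282, 65) (20.0302, 65)]  |A|=662.0158
6. ⊥bis P3·P5 via (32.965,47.935): [(28.2276, 40.2778) (32.2803, 28.0552) (65.3596, 33.5573) (36.6822, 53.9431)]  |A|=495.4268
7. ⊥bis P3·P6 via (39.595,23.625): [(28.2276, 40.2778) (31.0591, 31.7383) (34.5388, 28.4309) (65.3596, 33.5573) (36.6822, 53.9431)]  |A|=491.0384
8. ⊥bis P3·P7 via (32.39,21.71): [(28.2276, 40.2778) (31.0591, 31.7383) (34.5388, 28.4309) (65.3596, 33.5573) (36.6822, 53.9431)]  |A|=491.0384
9. canonical 5-gon: [(28.2276, 40.2778) (31.0591, 31.7383) (34.5388, 28.4309) (65.3596, 33.5573) (36.6822, 53.9431)]
10. shoelace: 491.0384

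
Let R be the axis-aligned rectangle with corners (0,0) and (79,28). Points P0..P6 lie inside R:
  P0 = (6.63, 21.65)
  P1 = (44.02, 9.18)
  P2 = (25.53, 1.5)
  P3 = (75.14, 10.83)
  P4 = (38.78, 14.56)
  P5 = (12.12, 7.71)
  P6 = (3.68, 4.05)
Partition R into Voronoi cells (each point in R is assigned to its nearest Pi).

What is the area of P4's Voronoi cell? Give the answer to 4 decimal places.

1. box [0,79]×[0,28]: [(0, 0) (79, 0) (79, 28) (0, 28)]
2. ⊥bis P4·P0 via (22.705,18.105): [(18.7123, 0) (79, 0) (79, 28) (24.8871, 28)]  |A|=1601.6076
3. ⊥bis P4·P1 via (41.4,11.87): [(18.7123, 0) (29.2129, 0) (57.961, 28) (24.8871, 28)]  |A|=610.041
4. ⊥bis P4·P2 via (32.155,8.03): [(22.6171, 17.7066) (34.7521, 5.3951) (57.961, 28) (24.8871, 28)]  |A|=450.2436
5. ⊥bis P4·P3 via (56.96,12.695): [(22.6171, 17.7066) (34.7521, 5.3951) (57.961, 28) (24.8871, 28)]  |A|=450.2436
6. ⊥bis P4·P5 via (25.45,11.135): [(23.1457, 20.1033) (24.165, 16.1363) (34.7521, 5.3951) (57.961, 28) (24.8871, 28)]  |A|=447.9737
7. ⊥bis P4·P6 via (21.23,9.305): [(23.1457, 20.1033) (24.165, 16.1363) (34.7521, 5.3951) (57.961, 28) (24.8871, 28)]  |A|=447.9737
8. canonical 5-gon: [(23.1457, 20.1033) (24.165, 16.1363) (34.7521, 5.3951) (57.961, 28) (24.8871, 28)]
9. shoelace: 447.9737

Area of P4's cell: 447.9737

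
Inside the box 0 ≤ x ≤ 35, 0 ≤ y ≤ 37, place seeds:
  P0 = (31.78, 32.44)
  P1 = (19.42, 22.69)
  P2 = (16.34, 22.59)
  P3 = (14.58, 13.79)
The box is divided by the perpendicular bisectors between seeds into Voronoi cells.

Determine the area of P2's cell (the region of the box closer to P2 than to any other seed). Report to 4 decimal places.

1. box [0,35]×[0,37]: [(0, 0) (35, 0) (35, 37) (0, 37)]
2. ⊥bis P2·P0 via (24.06,27.515): [(0, 0) (35, 0) (35, 10.3664) (18.009, 37) (0, 37)]  |A|=1068.7345
3. ⊥bis P2·P1 via (17.88,22.64): [(0, 0) (18.6151, 0) (17.4138, 37) (0, 37)]  |A|=666.5334
4. ⊥bis P2·P3 via (15.46,18.19): [(0, 21.282) (18.0412, 17.6738) (17.4138, 37) (0, 37)]  |A|=310.0575
5. canonical 4-gon: [(0, 21.282) (18.0412, 17.6738) (17.4138, 37) (0, 37)]
6. shoelace: 310.0575

Area of P2's cell: 310.0575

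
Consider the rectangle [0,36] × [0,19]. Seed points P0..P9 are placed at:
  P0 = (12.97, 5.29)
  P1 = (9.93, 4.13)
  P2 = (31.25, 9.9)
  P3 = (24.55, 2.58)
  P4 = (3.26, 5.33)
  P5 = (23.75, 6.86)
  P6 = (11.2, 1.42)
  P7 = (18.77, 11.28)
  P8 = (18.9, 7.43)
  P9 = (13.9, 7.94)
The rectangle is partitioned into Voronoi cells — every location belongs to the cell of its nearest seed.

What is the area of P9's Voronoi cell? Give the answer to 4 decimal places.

1. box [0,36]×[0,19]: [(0, 0) (36, 0) (36, 19) (0, 19)]
2. ⊥bis P9·P0 via (13.435,6.615): [(0, 11.3299) (32.2842, 0) (36, 0) (36, 19) (0, 19)]  |A|=501.1113
3. ⊥bis P9·P1 via (11.915,6.035): [(0, 18.4504) (10.3038, 7.7139) (32.2842, 0) (36, 0) (36, 19) (0, 19)]  |A|=464.4275
4. ⊥bis P9·P2 via (22.575,8.92): [(0, 18.4504) (10.3038, 7.7139) (23.2235, 3.1798) (21.4363, 19) (0, 19)]  |A|=221.9422
5. ⊥bis P9·P3 via (19.225,5.26): [(0, 18.4504) (10.3038, 7.7139) (18.9354, 4.6847) (22.2986, 11.367) (21.4363, 19) (0, 19)]  |A|=205.0847
6. ⊥bis P9·P4 via (8.58,6.635): [(7.6326, 10.4973) (10.3038, 7.7139) (18.9354, 4.6847) (22.2986, 11.367) (21.4363, 19) (5.5469, 19)]  |A|=179.4053
7. ⊥bis P9·P5 via (18.825,7.4): [(7.6326, 10.4973) (10.3038, 7.7139) (18.5424, 4.8226) (20.0969, 19) (5.5469, 19)]  |A|=151.2086
8. ⊥bis P9·P6 via (12.55,4.68): [(7.6326, 10.4973) (10.3038, 7.7139) (18.5424, 4.8226) (20.0969, 19) (5.5469, 19)]  |A|=151.2086
9. ⊥bis P9·P7 via (16.335,9.61): [(7.6326, 10.4973) (10.3038, 7.7139) (18.5424, 4.8226) (18.6907, 6.1752) (9.895, 19) (5.5469, 19)]  |A|=85.7902
10. ⊥bis P9·P8 via (16.4,7.685): [(7.6326, 10.4973) (10.3038, 7.7139) (16.1922, 5.6474) (16.5625, 9.2783) (9.895, 19) (5.5469, 19)]  |A|=79.7014
11. canonical 6-gon: [(7.6326, 10.4973) (10.3038, 7.7139) (16.1922, 5.6474) (16.5625, 9.2783) (9.895, 19) (5.5469, 19)]
12. shoelace: 79.7014

Area of P9's cell: 79.7014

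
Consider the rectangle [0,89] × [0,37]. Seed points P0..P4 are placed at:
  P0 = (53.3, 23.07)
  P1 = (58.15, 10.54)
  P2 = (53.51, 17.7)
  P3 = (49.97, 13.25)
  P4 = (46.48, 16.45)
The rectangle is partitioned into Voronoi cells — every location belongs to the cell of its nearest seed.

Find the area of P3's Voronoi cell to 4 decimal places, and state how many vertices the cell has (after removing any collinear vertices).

1. box [0,89]×[0,37]: [(0, 0) (89, 0) (89, 37) (0, 37)]
2. ⊥bis P3·P0 via (51.635,18.16): [(0, 35.6696) (0, 0) (89, 0) (89, 5.4894)]  |A|=1831.576
3. ⊥bis P3·P1 via (54.06,11.895): [(55.681, 16.788) (0, 35.6696) (0, 0) (50.1192, 0)]  |A|=1413.761
4. ⊥bis P3·P2 via (51.74,15.475): [(54.5148, 13.2677) (45.935, 20.0929) (0, 35.6696) (0, 0) (50.1192, 0)]  |A|=1394.6794
5. ⊥bis P3·P4 via (48.225,14.85): [(54.5148, 13.2677) (50.0389, 16.8283) (34.609, 0) (50.1192, 0)]  |A|=168.0231
6. canonical 4-gon: [(54.5148, 13.2677) (50.0389, 16.8283) (34.609, 0) (50.1192, 0)]
7. shoelace: 168.0231

Area of P3's cell: 168.0231 (4 vertices)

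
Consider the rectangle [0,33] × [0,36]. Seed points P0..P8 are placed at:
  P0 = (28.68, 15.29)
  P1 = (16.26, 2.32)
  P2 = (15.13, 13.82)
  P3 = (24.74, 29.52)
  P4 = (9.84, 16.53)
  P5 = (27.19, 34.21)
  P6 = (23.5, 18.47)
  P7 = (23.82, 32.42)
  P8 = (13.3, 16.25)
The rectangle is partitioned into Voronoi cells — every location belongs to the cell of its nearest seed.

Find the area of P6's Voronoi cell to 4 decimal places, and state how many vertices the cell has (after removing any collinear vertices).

Area of P6's cell: 97.6844 (4 vertices)

1. box [0,33]×[0,36]: [(0, 0) (33, 0) (33, 36) (0, 36)]
2. ⊥bis P6·P0 via (26.09,16.88): [(0, 0) (15.7274, 0) (33, 28.1359) (33, 36) (0, 36)]  |A|=945.0095
3. ⊥bis P6·P1 via (19.88,10.395): [(0, 19.3071) (21.6278, 9.6114) (33, 28.1359) (33, 36) (0, 36)]  |A|=660.6421
4. ⊥bis P6·P2 via (19.315,16.145): [(22.3191, 10.7375) (33, 28.1359) (33, 36) (8.2844, 36)]  |A|=354.1855
5. ⊥bis P6·P3 via (24.12,23.995): [(14.3445, 25.092) (22.3191, 10.7375) (30.0494, 23.3296)]  |A|=105.6909
6. ⊥bis P6·P4 via (16.67,17.5): [(15.612, 24.9497) (16.0202, 22.0757) (22.3191, 10.7375) (30.0494, 23.3296)]  |A|=103.8984
7. ⊥bis P6·P5 via (25.345,26.34): [(15.612, 24.9497) (16.0202, 22.0757) (22.3191, 10.7375) (30.0494, 23.3296)]  |A|=103.8984
8. ⊥bis P6·P7 via (23.66,25.445): [(15.612, 24.9497) (16.0202, 22.0757) (22.3191, 10.7375) (30.0494, 23.3296)]  |A|=103.8984
9. ⊥bis P6·P8 via (18.4,17.36): [(16.7766, 24.8191) (18.2454, 18.0703) (22.3191, 10.7375) (30.0494, 23.3296)]  |A|=97.6844
10. canonical 4-gon: [(16.7766, 24.8191) (18.2454, 18.0703) (22.3191, 10.7375) (30.0494, 23.3296)]
11. shoelace: 97.6844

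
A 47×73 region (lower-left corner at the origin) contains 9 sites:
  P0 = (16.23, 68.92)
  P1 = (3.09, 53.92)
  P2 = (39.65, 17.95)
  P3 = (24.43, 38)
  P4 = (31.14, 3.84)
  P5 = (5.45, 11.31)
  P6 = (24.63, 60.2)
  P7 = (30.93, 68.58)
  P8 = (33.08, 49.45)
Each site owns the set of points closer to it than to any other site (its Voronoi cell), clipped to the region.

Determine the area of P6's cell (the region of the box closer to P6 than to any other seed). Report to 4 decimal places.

Area of P6's cell: 215.8375

1. box [0,47]×[0,73]: [(0, 0) (47, 0) (47, 73) (0, 73)]
2. ⊥bis P6·P0 via (20.43,64.56): [(0, 44.8797) (0, 0) (47, 0) (47, 73) (29.1915, 73)]  |A|=3020.5632
3. ⊥bis P6·P1 via (13.86,57.06): [(13.5934, 57.9743) (30.4959, 0) (47, 0) (47, 73) (29.1915, 73)]  |A|=1831.5396
4. ⊥bis P6·P2 via (32.14,39.075): [(13.5934, 57.9743) (20.3278, 34.8757) (47, 44.3578) (47, 73) (29.1915, 73)]  |A|=952.1839
5. ⊥bis P6·P3 via (24.53,49.1): [(13.5934, 57.9743) (16.1588, 49.1754) (47, 48.8976) (47, 73) (29.1915, 73)]  |A|=671.7102
6. ⊥bis P6·P4 via (27.885,32.02): [(13.5934, 57.9743) (16.1588, 49.1754) (47, 48.8976) (47, 73) (29.1915, 73)]  |A|=671.7102
7. ⊥bis P6·P5 via (15.04,35.755): [(13.5934, 57.9743) (16.1588, 49.1754) (47, 48.8976) (47, 73) (29.1915, 73)]  |A|=671.7102
8. ⊥bis P6·P7 via (27.78,64.39): [(23.5527, 67.5681) (13.5934, 57.9743) (16.1588, 49.1754) (47, 48.8976) (47, 49.9406)]  |A|=353.0022
9. ⊥bis P6·P8 via (28.855,54.825): [(34.5493, 59.3009) (23.5527, 67.5681) (13.5934, 57.9743) (16.1588, 49.1754) (21.6052, 49.1263)]  |A|=215.8375
10. canonical 5-gon: [(34.5493, 59.3009) (23.5527, 67.5681) (13.5934, 57.9743) (16.1588, 49.1754) (21.6052, 49.1263)]
11. shoelace: 215.8375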